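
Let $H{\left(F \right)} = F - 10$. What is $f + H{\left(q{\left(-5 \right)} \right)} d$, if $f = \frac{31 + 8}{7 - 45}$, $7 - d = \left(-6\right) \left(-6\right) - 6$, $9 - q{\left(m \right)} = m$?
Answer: $- \frac{3535}{38} \approx -93.026$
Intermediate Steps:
$q{\left(m \right)} = 9 - m$
$d = -23$ ($d = 7 - \left(\left(-6\right) \left(-6\right) - 6\right) = 7 - \left(36 - 6\right) = 7 - 30 = -23$)
$f = - \frac{39}{38}$ ($f = \frac{39}{-38} = 39 \left(- \frac{1}{38}\right) = - \frac{39}{38} \approx -1.0263$)
$H{\left(F \right)} = -10 + F$
$f + H{\left(q{\left(-5 \right)} \right)} d = - \frac{39}{38} + \left(-10 + \left(9 - -5\right)\right) \left(-23\right) = - \frac{39}{38} + \left(-10 + \left(9 + 5\right)\right) \left(-23\right) = - \frac{39}{38} + \left(-10 + 14\right) \left(-23\right) = - \frac{39}{38} + 4 \left(-23\right) = - \frac{39}{38} - 92 = - \frac{3535}{38}$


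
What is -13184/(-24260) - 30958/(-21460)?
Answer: 25849243/13015490 ≈ 1.9860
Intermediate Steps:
-13184/(-24260) - 30958/(-21460) = -13184*(-1/24260) - 30958*(-1/21460) = 3296/6065 + 15479/10730 = 25849243/13015490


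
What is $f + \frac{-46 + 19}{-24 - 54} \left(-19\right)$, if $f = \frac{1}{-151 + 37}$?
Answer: $- \frac{4880}{741} \approx -6.5857$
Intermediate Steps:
$f = - \frac{1}{114}$ ($f = \frac{1}{-114} = - \frac{1}{114} \approx -0.0087719$)
$f + \frac{-46 + 19}{-24 - 54} \left(-19\right) = - \frac{1}{114} + \frac{-46 + 19}{-24 - 54} \left(-19\right) = - \frac{1}{114} + - \frac{27}{-78} \left(-19\right) = - \frac{1}{114} + \left(-27\right) \left(- \frac{1}{78}\right) \left(-19\right) = - \frac{1}{114} + \frac{9}{26} \left(-19\right) = - \frac{1}{114} - \frac{171}{26} = - \frac{4880}{741}$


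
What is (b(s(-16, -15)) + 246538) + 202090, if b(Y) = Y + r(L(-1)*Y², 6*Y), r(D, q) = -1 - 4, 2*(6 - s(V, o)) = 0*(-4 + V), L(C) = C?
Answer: 448629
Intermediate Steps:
s(V, o) = 6 (s(V, o) = 6 - 0*(-4 + V) = 6 - ½*0 = 6 + 0 = 6)
r(D, q) = -5
b(Y) = -5 + Y (b(Y) = Y - 5 = -5 + Y)
(b(s(-16, -15)) + 246538) + 202090 = ((-5 + 6) + 246538) + 202090 = (1 + 246538) + 202090 = 246539 + 202090 = 448629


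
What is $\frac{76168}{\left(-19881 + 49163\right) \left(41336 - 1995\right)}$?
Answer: $\frac{38084}{575991581} \approx 6.6119 \cdot 10^{-5}$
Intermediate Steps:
$\frac{76168}{\left(-19881 + 49163\right) \left(41336 - 1995\right)} = \frac{76168}{29282 \cdot 39341} = \frac{76168}{1151983162} = 76168 \cdot \frac{1}{1151983162} = \frac{38084}{575991581}$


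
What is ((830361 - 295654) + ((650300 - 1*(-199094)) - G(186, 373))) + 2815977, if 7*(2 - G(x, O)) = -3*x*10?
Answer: 29394952/7 ≈ 4.1993e+6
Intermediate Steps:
G(x, O) = 2 + 30*x/7 (G(x, O) = 2 - (-3*x)*10/7 = 2 - (-30)*x/7 = 2 + 30*x/7)
((830361 - 295654) + ((650300 - 1*(-199094)) - G(186, 373))) + 2815977 = ((830361 - 295654) + ((650300 - 1*(-199094)) - (2 + (30/7)*186))) + 2815977 = (534707 + ((650300 + 199094) - (2 + 5580/7))) + 2815977 = (534707 + (849394 - 1*5594/7)) + 2815977 = (534707 + (849394 - 5594/7)) + 2815977 = (534707 + 5940164/7) + 2815977 = 9683113/7 + 2815977 = 29394952/7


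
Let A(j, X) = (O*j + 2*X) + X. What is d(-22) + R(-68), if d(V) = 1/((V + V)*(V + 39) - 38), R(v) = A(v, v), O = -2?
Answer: -53449/786 ≈ -68.001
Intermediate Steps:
A(j, X) = -2*j + 3*X (A(j, X) = (-2*j + 2*X) + X = -2*j + 3*X)
R(v) = v (R(v) = -2*v + 3*v = v)
d(V) = 1/(-38 + 2*V*(39 + V)) (d(V) = 1/((2*V)*(39 + V) - 38) = 1/(2*V*(39 + V) - 38) = 1/(-38 + 2*V*(39 + V)))
d(-22) + R(-68) = 1/(2*(-19 + (-22)² + 39*(-22))) - 68 = 1/(2*(-19 + 484 - 858)) - 68 = (½)/(-393) - 68 = (½)*(-1/393) - 68 = -1/786 - 68 = -53449/786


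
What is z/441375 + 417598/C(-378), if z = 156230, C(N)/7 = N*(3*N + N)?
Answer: 26978493407/58861063800 ≈ 0.45834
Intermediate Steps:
C(N) = 28*N² (C(N) = 7*(N*(3*N + N)) = 7*(N*(4*N)) = 7*(4*N²) = 28*N²)
z/441375 + 417598/C(-378) = 156230/441375 + 417598/((28*(-378)²)) = 156230*(1/441375) + 417598/((28*142884)) = 31246/88275 + 417598/4000752 = 31246/88275 + 417598*(1/4000752) = 31246/88275 + 208799/2000376 = 26978493407/58861063800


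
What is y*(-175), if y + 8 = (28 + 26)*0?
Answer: 1400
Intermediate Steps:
y = -8 (y = -8 + (28 + 26)*0 = -8 + 54*0 = -8 + 0 = -8)
y*(-175) = -8*(-175) = 1400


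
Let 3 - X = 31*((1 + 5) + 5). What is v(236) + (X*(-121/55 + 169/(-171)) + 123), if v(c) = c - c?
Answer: 1026553/855 ≈ 1200.6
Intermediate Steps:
v(c) = 0
X = -338 (X = 3 - 31*((1 + 5) + 5) = 3 - 31*(6 + 5) = 3 - 31*11 = 3 - 1*341 = 3 - 341 = -338)
v(236) + (X*(-121/55 + 169/(-171)) + 123) = 0 + (-338*(-121/55 + 169/(-171)) + 123) = 0 + (-338*(-121*1/55 + 169*(-1/171)) + 123) = 0 + (-338*(-11/5 - 169/171) + 123) = 0 + (-338*(-2726/855) + 123) = 0 + (921388/855 + 123) = 0 + 1026553/855 = 1026553/855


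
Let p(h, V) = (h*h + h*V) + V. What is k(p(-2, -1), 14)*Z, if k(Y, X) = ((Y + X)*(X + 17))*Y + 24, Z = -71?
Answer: -210799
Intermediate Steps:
p(h, V) = V + h² + V*h (p(h, V) = (h² + V*h) + V = V + h² + V*h)
k(Y, X) = 24 + Y*(17 + X)*(X + Y) (k(Y, X) = ((X + Y)*(17 + X))*Y + 24 = ((17 + X)*(X + Y))*Y + 24 = Y*(17 + X)*(X + Y) + 24 = 24 + Y*(17 + X)*(X + Y))
k(p(-2, -1), 14)*Z = (24 + 17*(-1 + (-2)² - 1*(-2))² + 14*(-1 + (-2)² - 1*(-2))² + (-1 + (-2)² - 1*(-2))*14² + 17*14*(-1 + (-2)² - 1*(-2)))*(-71) = (24 + 17*(-1 + 4 + 2)² + 14*(-1 + 4 + 2)² + (-1 + 4 + 2)*196 + 17*14*(-1 + 4 + 2))*(-71) = (24 + 17*5² + 14*5² + 5*196 + 17*14*5)*(-71) = (24 + 17*25 + 14*25 + 980 + 1190)*(-71) = (24 + 425 + 350 + 980 + 1190)*(-71) = 2969*(-71) = -210799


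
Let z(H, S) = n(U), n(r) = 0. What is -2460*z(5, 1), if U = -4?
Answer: 0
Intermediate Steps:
z(H, S) = 0
-2460*z(5, 1) = -2460*0 = 0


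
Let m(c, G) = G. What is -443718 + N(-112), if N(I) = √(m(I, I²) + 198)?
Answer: -443718 + √12742 ≈ -4.4361e+5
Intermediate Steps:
N(I) = √(198 + I²) (N(I) = √(I² + 198) = √(198 + I²))
-443718 + N(-112) = -443718 + √(198 + (-112)²) = -443718 + √(198 + 12544) = -443718 + √12742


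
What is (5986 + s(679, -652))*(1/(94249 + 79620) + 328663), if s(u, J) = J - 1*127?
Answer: 297550407319636/173869 ≈ 1.7113e+9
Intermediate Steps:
s(u, J) = -127 + J (s(u, J) = J - 127 = -127 + J)
(5986 + s(679, -652))*(1/(94249 + 79620) + 328663) = (5986 + (-127 - 652))*(1/(94249 + 79620) + 328663) = (5986 - 779)*(1/173869 + 328663) = 5207*(1/173869 + 328663) = 5207*(57144307148/173869) = 297550407319636/173869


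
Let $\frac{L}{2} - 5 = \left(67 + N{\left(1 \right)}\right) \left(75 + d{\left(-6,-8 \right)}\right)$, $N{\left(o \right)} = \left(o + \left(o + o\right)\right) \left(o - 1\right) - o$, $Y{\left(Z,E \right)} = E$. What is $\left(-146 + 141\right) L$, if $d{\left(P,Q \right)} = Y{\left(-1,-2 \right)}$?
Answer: $-48230$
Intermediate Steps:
$d{\left(P,Q \right)} = -2$
$N{\left(o \right)} = - o + 3 o \left(-1 + o\right)$ ($N{\left(o \right)} = \left(o + 2 o\right) \left(-1 + o\right) - o = 3 o \left(-1 + o\right) - o = - o + 3 o \left(-1 + o\right)$)
$L = 9646$ ($L = 10 + 2 \left(67 + 1 \left(-4 + 3 \cdot 1\right)\right) \left(75 - 2\right) = 10 + 2 \left(67 + 1 \left(-4 + 3\right)\right) 73 = 10 + 2 \left(67 + 1 \left(-1\right)\right) 73 = 10 + 2 \left(67 - 1\right) 73 = 10 + 2 \cdot 66 \cdot 73 = 10 + 2 \cdot 4818 = 10 + 9636 = 9646$)
$\left(-146 + 141\right) L = \left(-146 + 141\right) 9646 = \left(-5\right) 9646 = -48230$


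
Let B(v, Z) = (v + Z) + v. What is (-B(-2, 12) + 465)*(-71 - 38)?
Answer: -49813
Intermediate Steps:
B(v, Z) = Z + 2*v (B(v, Z) = (Z + v) + v = Z + 2*v)
(-B(-2, 12) + 465)*(-71 - 38) = (-(12 + 2*(-2)) + 465)*(-71 - 38) = (-(12 - 4) + 465)*(-109) = (-1*8 + 465)*(-109) = (-8 + 465)*(-109) = 457*(-109) = -49813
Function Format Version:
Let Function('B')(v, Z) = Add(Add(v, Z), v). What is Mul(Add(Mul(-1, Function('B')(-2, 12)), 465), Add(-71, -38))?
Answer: -49813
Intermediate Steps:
Function('B')(v, Z) = Add(Z, Mul(2, v)) (Function('B')(v, Z) = Add(Add(Z, v), v) = Add(Z, Mul(2, v)))
Mul(Add(Mul(-1, Function('B')(-2, 12)), 465), Add(-71, -38)) = Mul(Add(Mul(-1, Add(12, Mul(2, -2))), 465), Add(-71, -38)) = Mul(Add(Mul(-1, Add(12, -4)), 465), -109) = Mul(Add(Mul(-1, 8), 465), -109) = Mul(Add(-8, 465), -109) = Mul(457, -109) = -49813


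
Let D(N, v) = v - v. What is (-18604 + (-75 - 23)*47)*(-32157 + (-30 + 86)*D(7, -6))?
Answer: 746363970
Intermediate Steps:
D(N, v) = 0
(-18604 + (-75 - 23)*47)*(-32157 + (-30 + 86)*D(7, -6)) = (-18604 + (-75 - 23)*47)*(-32157 + (-30 + 86)*0) = (-18604 - 98*47)*(-32157 + 56*0) = (-18604 - 4606)*(-32157 + 0) = -23210*(-32157) = 746363970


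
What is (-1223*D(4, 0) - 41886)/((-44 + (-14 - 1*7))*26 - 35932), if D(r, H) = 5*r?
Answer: 33173/18811 ≈ 1.7635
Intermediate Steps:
(-1223*D(4, 0) - 41886)/((-44 + (-14 - 1*7))*26 - 35932) = (-6115*4 - 41886)/((-44 + (-14 - 1*7))*26 - 35932) = (-1223*20 - 41886)/((-44 + (-14 - 7))*26 - 35932) = (-24460 - 41886)/((-44 - 21)*26 - 35932) = -66346/(-65*26 - 35932) = -66346/(-1690 - 35932) = -66346/(-37622) = -66346*(-1/37622) = 33173/18811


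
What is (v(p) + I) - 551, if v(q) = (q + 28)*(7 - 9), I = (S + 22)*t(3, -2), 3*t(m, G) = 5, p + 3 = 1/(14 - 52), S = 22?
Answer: -30074/57 ≈ -527.61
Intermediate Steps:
p = -115/38 (p = -3 + 1/(14 - 52) = -3 + 1/(-38) = -3 - 1/38 = -115/38 ≈ -3.0263)
t(m, G) = 5/3 (t(m, G) = (1/3)*5 = 5/3)
I = 220/3 (I = (22 + 22)*(5/3) = 44*(5/3) = 220/3 ≈ 73.333)
v(q) = -56 - 2*q (v(q) = (28 + q)*(-2) = -56 - 2*q)
(v(p) + I) - 551 = ((-56 - 2*(-115/38)) + 220/3) - 551 = ((-56 + 115/19) + 220/3) - 551 = (-949/19 + 220/3) - 551 = 1333/57 - 551 = -30074/57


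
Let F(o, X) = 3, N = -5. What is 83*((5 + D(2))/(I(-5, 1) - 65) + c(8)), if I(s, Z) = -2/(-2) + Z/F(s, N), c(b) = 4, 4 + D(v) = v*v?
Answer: 62167/191 ≈ 325.48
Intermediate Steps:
D(v) = -4 + v² (D(v) = -4 + v*v = -4 + v²)
I(s, Z) = 1 + Z/3 (I(s, Z) = -2/(-2) + Z/3 = -2*(-½) + Z*(⅓) = 1 + Z/3)
83*((5 + D(2))/(I(-5, 1) - 65) + c(8)) = 83*((5 + (-4 + 2²))/((1 + (⅓)*1) - 65) + 4) = 83*((5 + (-4 + 4))/((1 + ⅓) - 65) + 4) = 83*((5 + 0)/(4/3 - 65) + 4) = 83*(5/(-191/3) + 4) = 83*(5*(-3/191) + 4) = 83*(-15/191 + 4) = 83*(749/191) = 62167/191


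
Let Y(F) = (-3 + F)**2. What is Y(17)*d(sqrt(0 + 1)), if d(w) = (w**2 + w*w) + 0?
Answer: 392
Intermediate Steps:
d(w) = 2*w**2 (d(w) = (w**2 + w**2) + 0 = 2*w**2 + 0 = 2*w**2)
Y(17)*d(sqrt(0 + 1)) = (-3 + 17)**2*(2*(sqrt(0 + 1))**2) = 14**2*(2*(sqrt(1))**2) = 196*(2*1**2) = 196*(2*1) = 196*2 = 392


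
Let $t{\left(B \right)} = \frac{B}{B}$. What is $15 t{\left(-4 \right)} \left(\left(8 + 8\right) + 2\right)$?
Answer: $270$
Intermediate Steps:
$t{\left(B \right)} = 1$
$15 t{\left(-4 \right)} \left(\left(8 + 8\right) + 2\right) = 15 \cdot 1 \left(\left(8 + 8\right) + 2\right) = 15 \left(16 + 2\right) = 15 \cdot 18 = 270$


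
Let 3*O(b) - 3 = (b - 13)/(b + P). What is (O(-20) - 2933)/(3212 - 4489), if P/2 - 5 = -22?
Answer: 158317/68958 ≈ 2.2958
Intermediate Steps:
P = -34 (P = 10 + 2*(-22) = 10 - 44 = -34)
O(b) = 1 + (-13 + b)/(3*(-34 + b)) (O(b) = 1 + ((b - 13)/(b - 34))/3 = 1 + ((-13 + b)/(-34 + b))/3 = 1 + (-13 + b)/(3*(-34 + b)))
(O(-20) - 2933)/(3212 - 4489) = ((-115 + 4*(-20))/(3*(-34 - 20)) - 2933)/(3212 - 4489) = ((⅓)*(-115 - 80)/(-54) - 2933)/(-1277) = ((⅓)*(-1/54)*(-195) - 2933)*(-1/1277) = (65/54 - 2933)*(-1/1277) = -158317/54*(-1/1277) = 158317/68958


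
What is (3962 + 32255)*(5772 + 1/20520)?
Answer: 4289593668697/20520 ≈ 2.0904e+8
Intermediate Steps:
(3962 + 32255)*(5772 + 1/20520) = 36217*(5772 + 1/20520) = 36217*(118441441/20520) = 4289593668697/20520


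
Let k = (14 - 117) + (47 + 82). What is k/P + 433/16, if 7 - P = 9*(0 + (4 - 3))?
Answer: 225/16 ≈ 14.063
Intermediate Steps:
P = -2 (P = 7 - 9*(0 + (4 - 3)) = 7 - 9*(0 + 1) = 7 - 9 = -2)
k = 26 (k = -103 + 129 = 26)
k/P + 433/16 = 26/(-2) + 433/16 = 26*(-½) + 433*(1/16) = -13 + 433/16 = 225/16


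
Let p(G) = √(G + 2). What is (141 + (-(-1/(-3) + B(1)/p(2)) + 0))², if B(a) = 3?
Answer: 697225/36 ≈ 19367.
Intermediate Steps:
p(G) = √(2 + G)
(141 + (-(-1/(-3) + B(1)/p(2)) + 0))² = (141 + (-(-1/(-3) + 3/(√(2 + 2))) + 0))² = (141 + (-(-1*(-⅓) + 3/(√4)) + 0))² = (141 + (-(⅓ + 3/2) + 0))² = (141 + (-1*11/6 + 0))² = (141 + (-11/6 + 0))² = (141 - 11/6)² = (835/6)² = 697225/36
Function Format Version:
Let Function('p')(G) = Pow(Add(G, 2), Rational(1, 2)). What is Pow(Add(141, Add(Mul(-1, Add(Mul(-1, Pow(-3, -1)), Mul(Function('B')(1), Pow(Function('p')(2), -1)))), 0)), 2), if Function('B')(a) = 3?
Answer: Rational(697225, 36) ≈ 19367.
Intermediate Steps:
Function('p')(G) = Pow(Add(2, G), Rational(1, 2))
Pow(Add(141, Add(Mul(-1, Add(Mul(-1, Pow(-3, -1)), Mul(Function('B')(1), Pow(Function('p')(2), -1)))), 0)), 2) = Pow(Add(141, Add(Mul(-1, Add(Mul(-1, Pow(-3, -1)), Mul(3, Pow(Pow(Add(2, 2), Rational(1, 2)), -1)))), 0)), 2) = Pow(Add(141, Add(Mul(-1, Add(Mul(-1, Rational(-1, 3)), Mul(3, Pow(Pow(4, Rational(1, 2)), -1)))), 0)), 2) = Pow(Add(141, Add(Mul(-1, Add(Rational(1, 3), Mul(3, Pow(2, -1)))), 0)), 2) = Pow(Add(141, Add(Mul(-1, Add(Rational(1, 3), Mul(3, Rational(1, 2)))), 0)), 2) = Pow(Add(141, Add(Mul(-1, Add(Rational(1, 3), Rational(3, 2))), 0)), 2) = Pow(Add(141, Add(Mul(-1, Rational(11, 6)), 0)), 2) = Pow(Add(141, Add(Rational(-11, 6), 0)), 2) = Pow(Add(141, Rational(-11, 6)), 2) = Pow(Rational(835, 6), 2) = Rational(697225, 36)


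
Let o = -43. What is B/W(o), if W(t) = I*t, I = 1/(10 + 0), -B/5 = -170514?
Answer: -8525700/43 ≈ -1.9827e+5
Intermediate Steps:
B = 852570 (B = -5*(-170514) = 852570)
I = ⅒ (I = 1/10 = ⅒ ≈ 0.10000)
W(t) = t/10
B/W(o) = 852570/(((⅒)*(-43))) = 852570/(-43/10) = 852570*(-10/43) = -8525700/43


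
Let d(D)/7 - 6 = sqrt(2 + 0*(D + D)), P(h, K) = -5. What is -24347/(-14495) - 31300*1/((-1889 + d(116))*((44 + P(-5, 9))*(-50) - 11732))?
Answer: 567761561433947/338266605096745 - 109550*sqrt(2)/23336778551 ≈ 1.6784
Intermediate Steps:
d(D) = 42 + 7*sqrt(2) (d(D) = 42 + 7*sqrt(2 + 0*(D + D)) = 42 + 7*sqrt(2 + 0*(2*D)) = 42 + 7*sqrt(2 + 0) = 42 + 7*sqrt(2))
-24347/(-14495) - 31300*1/((-1889 + d(116))*((44 + P(-5, 9))*(-50) - 11732)) = -24347/(-14495) - 31300*1/((-1889 + (42 + 7*sqrt(2)))*((44 - 5)*(-50) - 11732)) = -24347*(-1/14495) - 31300*1/((-1847 + 7*sqrt(2))*(39*(-50) - 11732)) = 24347/14495 - 31300*1/((-1950 - 11732)*(-1847 + 7*sqrt(2))) = 24347/14495 - 31300*(-1/(13682*(-1847 + 7*sqrt(2)))) = 24347/14495 - 31300/(25270654 - 95774*sqrt(2))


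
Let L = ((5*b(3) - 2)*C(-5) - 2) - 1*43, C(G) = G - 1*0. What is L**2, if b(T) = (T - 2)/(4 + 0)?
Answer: 27225/16 ≈ 1701.6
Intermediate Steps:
C(G) = G (C(G) = G + 0 = G)
b(T) = -1/2 + T/4 (b(T) = (-2 + T)/4 = (-2 + T)*(1/4) = -1/2 + T/4)
L = -165/4 (L = ((5*(-1/2 + (1/4)*3) - 2)*(-5) - 2) - 1*43 = ((5*(-1/2 + 3/4) - 2)*(-5) - 2) - 43 = ((5*(1/4) - 2)*(-5) - 2) - 43 = ((5/4 - 2)*(-5) - 2) - 43 = (-3/4*(-5) - 2) - 43 = (15/4 - 2) - 43 = 7/4 - 43 = -165/4 ≈ -41.250)
L**2 = (-165/4)**2 = 27225/16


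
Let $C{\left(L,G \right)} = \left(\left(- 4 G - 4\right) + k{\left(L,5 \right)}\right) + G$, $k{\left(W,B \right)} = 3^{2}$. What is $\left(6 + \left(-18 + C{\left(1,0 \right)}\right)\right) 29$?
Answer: $-203$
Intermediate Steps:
$k{\left(W,B \right)} = 9$
$C{\left(L,G \right)} = 5 - 3 G$ ($C{\left(L,G \right)} = \left(\left(- 4 G - 4\right) + 9\right) + G = \left(\left(-4 - 4 G\right) + 9\right) + G = \left(5 - 4 G\right) + G = 5 - 3 G$)
$\left(6 + \left(-18 + C{\left(1,0 \right)}\right)\right) 29 = \left(6 + \left(-18 + \left(5 - 0\right)\right)\right) 29 = \left(6 + \left(-18 + \left(5 + 0\right)\right)\right) 29 = \left(6 + \left(-18 + 5\right)\right) 29 = \left(6 - 13\right) 29 = \left(-7\right) 29 = -203$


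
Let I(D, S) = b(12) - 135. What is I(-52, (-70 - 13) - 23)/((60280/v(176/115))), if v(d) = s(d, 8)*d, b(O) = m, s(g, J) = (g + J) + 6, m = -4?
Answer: -496508/9059125 ≈ -0.054807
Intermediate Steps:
s(g, J) = 6 + J + g (s(g, J) = (J + g) + 6 = 6 + J + g)
b(O) = -4
v(d) = d*(14 + d) (v(d) = (6 + 8 + d)*d = (14 + d)*d = d*(14 + d))
I(D, S) = -139 (I(D, S) = -4 - 135 = -139)
I(-52, (-70 - 13) - 23)/((60280/v(176/115))) = -139/(60280/(((176/115)*(14 + 176/115)))) = -139/(60280/(((176*(1/115))*(14 + 176*(1/115))))) = -139/(60280/((176*(14 + 176/115)/115))) = -139/(60280/(((176/115)*(1786/115)))) = -139/(60280/(314336/13225)) = -139/(60280*(13225/314336)) = -139/9059125/3572 = -139*3572/9059125 = -496508/9059125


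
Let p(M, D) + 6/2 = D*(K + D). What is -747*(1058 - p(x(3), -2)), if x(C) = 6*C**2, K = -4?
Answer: -783603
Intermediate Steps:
p(M, D) = -3 + D*(-4 + D)
-747*(1058 - p(x(3), -2)) = -747*(1058 - (-3 + (-2)**2 - 4*(-2))) = -747*(1058 - (-3 + 4 + 8)) = -747*(1058 - 1*9) = -747*(1058 - 9) = -747*1049 = -783603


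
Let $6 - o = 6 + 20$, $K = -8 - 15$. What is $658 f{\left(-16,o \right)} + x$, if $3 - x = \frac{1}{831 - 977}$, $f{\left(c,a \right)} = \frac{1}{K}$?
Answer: $- \frac{85971}{3358} \approx -25.602$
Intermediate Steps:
$K = -23$
$o = -20$ ($o = 6 - \left(6 + 20\right) = 6 - 26 = -20$)
$f{\left(c,a \right)} = - \frac{1}{23}$ ($f{\left(c,a \right)} = \frac{1}{-23} = - \frac{1}{23}$)
$x = \frac{439}{146}$ ($x = 3 - \frac{1}{831 - 977} = 3 - \frac{1}{-146} = 3 - - \frac{1}{146} = 3 + \frac{1}{146} = \frac{439}{146} \approx 3.0069$)
$658 f{\left(-16,o \right)} + x = 658 \left(- \frac{1}{23}\right) + \frac{439}{146} = - \frac{658}{23} + \frac{439}{146} = - \frac{85971}{3358}$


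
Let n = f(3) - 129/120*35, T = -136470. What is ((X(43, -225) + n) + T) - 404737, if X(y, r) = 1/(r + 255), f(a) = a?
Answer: -64948991/120 ≈ -5.4124e+5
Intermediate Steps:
X(y, r) = 1/(255 + r)
n = -277/8 (n = 3 - 129/120*35 = 3 - 129*1/120*35 = 3 - 43/40*35 = 3 - 301/8 = -277/8 ≈ -34.625)
((X(43, -225) + n) + T) - 404737 = ((1/(255 - 225) - 277/8) - 136470) - 404737 = ((1/30 - 277/8) - 136470) - 404737 = (-4151/120 - 136470) - 404737 = -16380551/120 - 404737 = -64948991/120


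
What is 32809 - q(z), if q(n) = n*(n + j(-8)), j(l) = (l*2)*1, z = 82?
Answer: 27397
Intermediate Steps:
j(l) = 2*l (j(l) = (2*l)*1 = 2*l)
q(n) = n*(-16 + n) (q(n) = n*(n + 2*(-8)) = n*(n - 16) = n*(-16 + n))
32809 - q(z) = 32809 - 82*(-16 + 82) = 32809 - 82*66 = 32809 - 1*5412 = 32809 - 5412 = 27397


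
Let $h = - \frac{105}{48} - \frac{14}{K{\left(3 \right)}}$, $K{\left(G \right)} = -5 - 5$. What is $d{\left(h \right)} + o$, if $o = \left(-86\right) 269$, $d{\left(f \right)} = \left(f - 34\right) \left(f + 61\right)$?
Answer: $- \frac{161463311}{6400} \approx -25229.0$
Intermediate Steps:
$K{\left(G \right)} = -10$
$h = - \frac{63}{80}$ ($h = - \frac{105}{48} - \frac{14}{-10} = \left(-105\right) \frac{1}{48} - - \frac{7}{5} = - \frac{35}{16} + \frac{7}{5} = - \frac{63}{80} \approx -0.7875$)
$d{\left(f \right)} = \left(-34 + f\right) \left(61 + f\right)$
$o = -23134$
$d{\left(h \right)} + o = \left(-2074 + \left(- \frac{63}{80}\right)^{2} + 27 \left(- \frac{63}{80}\right)\right) - 23134 = \left(-2074 + \frac{3969}{6400} - \frac{1701}{80}\right) - 23134 = - \frac{13405711}{6400} - 23134 = - \frac{161463311}{6400}$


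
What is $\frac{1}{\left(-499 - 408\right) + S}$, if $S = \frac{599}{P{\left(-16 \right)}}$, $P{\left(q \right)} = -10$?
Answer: $- \frac{10}{9669} \approx -0.0010342$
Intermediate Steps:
$S = - \frac{599}{10}$ ($S = \frac{599}{-10} = 599 \left(- \frac{1}{10}\right) = - \frac{599}{10} \approx -59.9$)
$\frac{1}{\left(-499 - 408\right) + S} = \frac{1}{\left(-499 - 408\right) - \frac{599}{10}} = \frac{1}{-907 - \frac{599}{10}} = \frac{1}{- \frac{9669}{10}} = - \frac{10}{9669}$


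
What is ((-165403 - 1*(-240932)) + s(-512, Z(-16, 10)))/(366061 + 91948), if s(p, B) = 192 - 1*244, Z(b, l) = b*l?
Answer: 75477/458009 ≈ 0.16479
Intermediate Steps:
s(p, B) = -52 (s(p, B) = 192 - 244 = -52)
((-165403 - 1*(-240932)) + s(-512, Z(-16, 10)))/(366061 + 91948) = ((-165403 - 1*(-240932)) - 52)/(366061 + 91948) = ((-165403 + 240932) - 52)/458009 = (75529 - 52)*(1/458009) = 75477*(1/458009) = 75477/458009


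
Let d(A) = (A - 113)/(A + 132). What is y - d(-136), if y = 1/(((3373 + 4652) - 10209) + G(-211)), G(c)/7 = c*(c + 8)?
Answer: -74114099/1190588 ≈ -62.250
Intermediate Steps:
G(c) = 7*c*(8 + c) (G(c) = 7*(c*(c + 8)) = 7*(c*(8 + c)) = 7*c*(8 + c))
d(A) = (-113 + A)/(132 + A)
y = 1/297647 (y = 1/(((3373 + 4652) - 10209) + 7*(-211)*(8 - 211)) = 1/((8025 - 10209) + 7*(-211)*(-203)) = 1/(-2184 + 299831) = 1/297647 ≈ 3.3597e-6)
y - d(-136) = 1/297647 - (-113 - 136)/(132 - 136) = 1/297647 - (-249)/(-4) = 1/297647 - (-1)*(-249)/4 = 1/297647 - 1*249/4 = 1/297647 - 249/4 = -74114099/1190588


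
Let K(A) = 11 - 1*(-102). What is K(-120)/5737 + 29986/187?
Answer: 15640983/97529 ≈ 160.37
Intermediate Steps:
K(A) = 113 (K(A) = 11 + 102 = 113)
K(-120)/5737 + 29986/187 = 113/5737 + 29986/187 = 113*(1/5737) + 29986*(1/187) = 113/5737 + 2726/17 = 15640983/97529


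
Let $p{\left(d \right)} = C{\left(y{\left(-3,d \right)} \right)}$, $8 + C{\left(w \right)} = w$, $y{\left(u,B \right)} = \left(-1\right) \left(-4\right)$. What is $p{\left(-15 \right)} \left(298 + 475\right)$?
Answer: $-3092$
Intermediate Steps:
$y{\left(u,B \right)} = 4$
$C{\left(w \right)} = -8 + w$
$p{\left(d \right)} = -4$ ($p{\left(d \right)} = -8 + 4 = -4$)
$p{\left(-15 \right)} \left(298 + 475\right) = - 4 \left(298 + 475\right) = \left(-4\right) 773 = -3092$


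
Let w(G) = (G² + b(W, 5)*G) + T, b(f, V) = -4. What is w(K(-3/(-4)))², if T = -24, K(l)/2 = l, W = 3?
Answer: 12321/16 ≈ 770.06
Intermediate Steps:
K(l) = 2*l
w(G) = -24 + G² - 4*G (w(G) = (G² - 4*G) - 24 = -24 + G² - 4*G)
w(K(-3/(-4)))² = (-24 + (2*(-3/(-4)))² - 8*(-3/(-4)))² = (-24 + (2*(-3*(-¼)))² - 8*(-3*(-¼)))² = (-24 + (2*(¾))² - 8*3/4)² = (-24 + (3/2)² - 4*3/2)² = (-24 + 9/4 - 6)² = (-111/4)² = 12321/16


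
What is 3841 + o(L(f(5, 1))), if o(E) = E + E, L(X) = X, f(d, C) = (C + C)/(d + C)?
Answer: 11525/3 ≈ 3841.7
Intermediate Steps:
f(d, C) = 2*C/(C + d) (f(d, C) = (2*C)/(C + d) = 2*C/(C + d))
o(E) = 2*E
3841 + o(L(f(5, 1))) = 3841 + 2*(2*1/(1 + 5)) = 3841 + 2*(2*1/6) = 3841 + 2*(2*1*(⅙)) = 3841 + 2*(⅓) = 3841 + ⅔ = 11525/3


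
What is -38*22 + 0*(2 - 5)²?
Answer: -836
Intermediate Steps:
-38*22 + 0*(2 - 5)² = -836 + 0*(-3)² = -836 + 0*9 = -836 + 0 = -836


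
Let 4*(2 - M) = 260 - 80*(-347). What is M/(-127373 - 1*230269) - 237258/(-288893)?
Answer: 86876543315/103320270306 ≈ 0.84085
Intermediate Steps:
M = -7003 (M = 2 - (260 - 80*(-347))/4 = 2 - (260 + 27760)/4 = 2 - 1/4*28020 = 2 - 7005 = -7003)
M/(-127373 - 1*230269) - 237258/(-288893) = -7003/(-127373 - 1*230269) - 237258/(-288893) = -7003/(-127373 - 230269) - 237258*(-1/288893) = -7003/(-357642) + 237258/288893 = -7003*(-1/357642) + 237258/288893 = 7003/357642 + 237258/288893 = 86876543315/103320270306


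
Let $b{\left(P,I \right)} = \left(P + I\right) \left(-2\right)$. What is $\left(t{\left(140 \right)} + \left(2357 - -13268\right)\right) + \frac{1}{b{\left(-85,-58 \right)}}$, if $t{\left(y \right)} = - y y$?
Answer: $- \frac{1136849}{286} \approx -3975.0$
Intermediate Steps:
$t{\left(y \right)} = - y^{2}$
$b{\left(P,I \right)} = - 2 I - 2 P$ ($b{\left(P,I \right)} = \left(I + P\right) \left(-2\right) = - 2 I - 2 P$)
$\left(t{\left(140 \right)} + \left(2357 - -13268\right)\right) + \frac{1}{b{\left(-85,-58 \right)}} = \left(- 140^{2} + \left(2357 - -13268\right)\right) + \frac{1}{\left(-2\right) \left(-58\right) - -170} = \left(\left(-1\right) 19600 + \left(2357 + 13268\right)\right) + \frac{1}{116 + 170} = \left(-19600 + 15625\right) + \frac{1}{286} = -3975 + \frac{1}{286} = - \frac{1136849}{286}$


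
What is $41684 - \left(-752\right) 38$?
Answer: $70260$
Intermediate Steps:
$41684 - \left(-752\right) 38 = 41684 - -28576 = 41684 + 28576 = 70260$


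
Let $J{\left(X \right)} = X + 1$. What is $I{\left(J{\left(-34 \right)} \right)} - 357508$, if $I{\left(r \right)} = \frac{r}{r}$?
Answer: $-357507$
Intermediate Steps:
$J{\left(X \right)} = 1 + X$
$I{\left(r \right)} = 1$
$I{\left(J{\left(-34 \right)} \right)} - 357508 = 1 - 357508 = -357507$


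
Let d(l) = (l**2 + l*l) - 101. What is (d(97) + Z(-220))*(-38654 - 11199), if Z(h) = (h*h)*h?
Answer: 529901645399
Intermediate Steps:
d(l) = -101 + 2*l**2 (d(l) = (l**2 + l**2) - 101 = 2*l**2 - 101 = -101 + 2*l**2)
Z(h) = h**3 (Z(h) = h**2*h = h**3)
(d(97) + Z(-220))*(-38654 - 11199) = ((-101 + 2*97**2) + (-220)**3)*(-38654 - 11199) = ((-101 + 2*9409) - 10648000)*(-49853) = ((-101 + 18818) - 10648000)*(-49853) = (18717 - 10648000)*(-49853) = -10629283*(-49853) = 529901645399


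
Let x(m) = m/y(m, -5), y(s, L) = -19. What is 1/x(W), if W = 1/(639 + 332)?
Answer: -18449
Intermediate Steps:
W = 1/971 ≈ 0.0010299
x(m) = -m/19 (x(m) = m/(-19) = m*(-1/19) = -m/19)
1/x(W) = 1/(-1/19*1/971) = 1/(-1/18449) = -18449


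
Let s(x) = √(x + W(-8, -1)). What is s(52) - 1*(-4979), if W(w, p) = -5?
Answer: 4979 + √47 ≈ 4985.9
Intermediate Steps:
s(x) = √(-5 + x) (s(x) = √(x - 5) = √(-5 + x))
s(52) - 1*(-4979) = √(-5 + 52) - 1*(-4979) = √47 + 4979 = 4979 + √47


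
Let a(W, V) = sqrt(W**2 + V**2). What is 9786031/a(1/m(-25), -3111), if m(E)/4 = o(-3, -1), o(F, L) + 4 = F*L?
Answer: 39144124*sqrt(154853137)/154853137 ≈ 3145.6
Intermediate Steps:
o(F, L) = -4 + F*L
m(E) = -4 (m(E) = 4*(-4 - 3*(-1)) = 4*(-4 + 3) = 4*(-1) = -4)
a(W, V) = sqrt(V**2 + W**2)
9786031/a(1/m(-25), -3111) = 9786031/(sqrt((-3111)**2 + (1/(-4))**2)) = 9786031/(sqrt(9678321 + (-1/4)**2)) = 9786031/(sqrt(9678321 + 1/16)) = 9786031/(sqrt(154853137/16)) = 9786031/((sqrt(154853137)/4)) = 9786031*(4*sqrt(154853137)/154853137) = 39144124*sqrt(154853137)/154853137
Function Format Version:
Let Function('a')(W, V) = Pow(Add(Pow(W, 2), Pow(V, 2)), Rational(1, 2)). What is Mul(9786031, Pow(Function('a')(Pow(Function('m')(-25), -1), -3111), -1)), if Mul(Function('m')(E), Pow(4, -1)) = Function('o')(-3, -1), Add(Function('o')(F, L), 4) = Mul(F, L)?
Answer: Mul(Rational(39144124, 154853137), Pow(154853137, Rational(1, 2))) ≈ 3145.6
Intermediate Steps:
Function('o')(F, L) = Add(-4, Mul(F, L))
Function('m')(E) = -4 (Function('m')(E) = Mul(4, Add(-4, Mul(-3, -1))) = Mul(4, Add(-4, 3)) = Mul(4, -1) = -4)
Function('a')(W, V) = Pow(Add(Pow(V, 2), Pow(W, 2)), Rational(1, 2))
Mul(9786031, Pow(Function('a')(Pow(Function('m')(-25), -1), -3111), -1)) = Mul(9786031, Pow(Pow(Add(Pow(-3111, 2), Pow(Pow(-4, -1), 2)), Rational(1, 2)), -1)) = Mul(9786031, Pow(Pow(Add(9678321, Pow(Rational(-1, 4), 2)), Rational(1, 2)), -1)) = Mul(9786031, Pow(Pow(Add(9678321, Rational(1, 16)), Rational(1, 2)), -1)) = Mul(9786031, Pow(Pow(Rational(154853137, 16), Rational(1, 2)), -1)) = Mul(9786031, Pow(Mul(Rational(1, 4), Pow(154853137, Rational(1, 2))), -1)) = Mul(9786031, Mul(Rational(4, 154853137), Pow(154853137, Rational(1, 2)))) = Mul(Rational(39144124, 154853137), Pow(154853137, Rational(1, 2)))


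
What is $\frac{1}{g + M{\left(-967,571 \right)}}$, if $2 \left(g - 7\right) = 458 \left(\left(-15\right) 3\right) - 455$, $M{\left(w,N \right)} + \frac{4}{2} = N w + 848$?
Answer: $- \frac{2}{1123673} \approx -1.7799 \cdot 10^{-6}$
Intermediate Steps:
$M{\left(w,N \right)} = 846 + N w$ ($M{\left(w,N \right)} = -2 + \left(N w + 848\right) = -2 + \left(848 + N w\right) = 846 + N w$)
$g = - \frac{21051}{2}$ ($g = 7 + \frac{458 \left(\left(-15\right) 3\right) - 455}{2} = 7 + \frac{458 \left(-45\right) - 455}{2} = 7 + \frac{-20610 - 455}{2} = 7 + \frac{1}{2} \left(-21065\right) = 7 - \frac{21065}{2} = - \frac{21051}{2} \approx -10526.0$)
$\frac{1}{g + M{\left(-967,571 \right)}} = \frac{1}{- \frac{21051}{2} + \left(846 + 571 \left(-967\right)\right)} = \frac{1}{- \frac{21051}{2} + \left(846 - 552157\right)} = \frac{1}{- \frac{21051}{2} - 551311} = \frac{1}{- \frac{1123673}{2}} = - \frac{2}{1123673}$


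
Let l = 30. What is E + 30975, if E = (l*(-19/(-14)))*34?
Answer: 226515/7 ≈ 32359.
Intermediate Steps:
E = 9690/7 (E = (30*(-19/(-14)))*34 = (30*(-19*(-1/14)))*34 = (30*(19/14))*34 = (285/7)*34 = 9690/7 ≈ 1384.3)
E + 30975 = 9690/7 + 30975 = 226515/7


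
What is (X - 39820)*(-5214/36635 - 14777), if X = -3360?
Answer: 275011189372/431 ≈ 6.3808e+8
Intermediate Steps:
(X - 39820)*(-5214/36635 - 14777) = (-3360 - 39820)*(-5214/36635 - 14777) = -43180*(-5214*1/36635 - 14777) = -43180*(-5214/36635 - 14777) = -43180*(-541360609/36635) = 275011189372/431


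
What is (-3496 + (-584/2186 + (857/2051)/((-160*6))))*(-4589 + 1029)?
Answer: 669655941331189/53801832 ≈ 1.2447e+7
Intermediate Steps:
(-3496 + (-584/2186 + (857/2051)/((-160*6))))*(-4589 + 1029) = (-3496 + (-584*1/2186 + (857*(1/2051))/(-960)))*(-3560) = (-3496 + (-292/1093 + (857/2051)*(-1/960)))*(-3560) = (-3496 + (-292/1093 - 857/1968960))*(-3560) = (-3496 - 575873021/2152073280)*(-3560) = -7524224059901/2152073280*(-3560) = 669655941331189/53801832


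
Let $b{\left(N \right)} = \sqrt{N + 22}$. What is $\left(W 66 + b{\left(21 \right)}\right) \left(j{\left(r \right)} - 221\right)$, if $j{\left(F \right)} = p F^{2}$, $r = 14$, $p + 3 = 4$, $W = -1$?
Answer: $1650 - 25 \sqrt{43} \approx 1486.1$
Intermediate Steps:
$b{\left(N \right)} = \sqrt{22 + N}$
$p = 1$ ($p = -3 + 4 = 1$)
$j{\left(F \right)} = F^{2}$ ($j{\left(F \right)} = 1 F^{2} = F^{2}$)
$\left(W 66 + b{\left(21 \right)}\right) \left(j{\left(r \right)} - 221\right) = \left(\left(-1\right) 66 + \sqrt{22 + 21}\right) \left(14^{2} - 221\right) = \left(-66 + \sqrt{43}\right) \left(196 - 221\right) = \left(-66 + \sqrt{43}\right) \left(-25\right) = 1650 - 25 \sqrt{43}$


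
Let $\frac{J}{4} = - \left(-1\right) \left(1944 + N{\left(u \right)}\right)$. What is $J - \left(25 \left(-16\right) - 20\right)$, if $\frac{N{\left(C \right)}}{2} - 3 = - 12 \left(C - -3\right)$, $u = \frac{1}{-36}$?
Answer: $\frac{23804}{3} \approx 7934.7$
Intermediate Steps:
$u = - \frac{1}{36} \approx -0.027778$
$N{\left(C \right)} = -66 - 24 C$ ($N{\left(C \right)} = 6 + 2 \left(- 12 \left(C - -3\right)\right) = 6 + 2 \left(- 12 \left(C + 3\right)\right) = 6 + 2 \left(- 12 \left(3 + C\right)\right) = 6 + 2 \left(-36 - 12 C\right) = 6 - \left(72 + 24 C\right) = -66 - 24 C$)
$J = \frac{22544}{3}$ ($J = 4 \left(- \left(-1\right) \left(1944 - \frac{196}{3}\right)\right) = 4 \left(- \frac{\left(-1\right) 5636}{3}\right) = 4 \left(\left(-1\right) \left(- \frac{5636}{3}\right)\right) = 4 \cdot \frac{5636}{3} = \frac{22544}{3} \approx 7514.7$)
$J - \left(25 \left(-16\right) - 20\right) = \frac{22544}{3} - \left(25 \left(-16\right) - 20\right) = \frac{22544}{3} - \left(-400 - 20\right) = \frac{22544}{3} - -420 = \frac{22544}{3} + 420 = \frac{23804}{3}$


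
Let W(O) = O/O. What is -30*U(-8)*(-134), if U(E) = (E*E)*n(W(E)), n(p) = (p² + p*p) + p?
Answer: 771840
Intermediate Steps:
W(O) = 1
n(p) = p + 2*p² (n(p) = (p² + p²) + p = 2*p² + p = p + 2*p²)
U(E) = 3*E² (U(E) = (E*E)*(1*(1 + 2*1)) = E²*(1*(1 + 2)) = E²*(1*3) = E²*3 = 3*E²)
-30*U(-8)*(-134) = -90*(-8)²*(-134) = -90*64*(-134) = -30*192*(-134) = -5760*(-134) = 771840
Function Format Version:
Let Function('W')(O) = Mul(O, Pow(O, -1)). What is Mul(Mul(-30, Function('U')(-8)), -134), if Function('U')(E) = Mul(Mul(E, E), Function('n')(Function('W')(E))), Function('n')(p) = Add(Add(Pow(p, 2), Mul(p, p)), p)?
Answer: 771840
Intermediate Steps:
Function('W')(O) = 1
Function('n')(p) = Add(p, Mul(2, Pow(p, 2))) (Function('n')(p) = Add(Add(Pow(p, 2), Pow(p, 2)), p) = Add(Mul(2, Pow(p, 2)), p) = Add(p, Mul(2, Pow(p, 2))))
Function('U')(E) = Mul(3, Pow(E, 2)) (Function('U')(E) = Mul(Mul(E, E), Mul(1, Add(1, Mul(2, 1)))) = Mul(Pow(E, 2), Mul(1, Add(1, 2))) = Mul(Pow(E, 2), Mul(1, 3)) = Mul(Pow(E, 2), 3) = Mul(3, Pow(E, 2)))
Mul(Mul(-30, Function('U')(-8)), -134) = Mul(Mul(-30, Mul(3, Pow(-8, 2))), -134) = Mul(Mul(-30, Mul(3, 64)), -134) = Mul(Mul(-30, 192), -134) = Mul(-5760, -134) = 771840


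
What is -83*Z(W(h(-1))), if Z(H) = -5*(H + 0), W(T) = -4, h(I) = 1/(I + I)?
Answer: -1660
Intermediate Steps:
h(I) = 1/(2*I)
Z(H) = -5*H
-83*Z(W(h(-1))) = -(-415)*(-4) = -83*20 = -1660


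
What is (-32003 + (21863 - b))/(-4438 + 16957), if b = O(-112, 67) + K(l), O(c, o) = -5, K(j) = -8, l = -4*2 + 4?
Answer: -779/963 ≈ -0.80893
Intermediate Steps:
l = -4 (l = -8 + 4 = -4)
b = -13 (b = -5 - 8 = -13)
(-32003 + (21863 - b))/(-4438 + 16957) = (-32003 + (21863 - 1*(-13)))/(-4438 + 16957) = (-32003 + (21863 + 13))/12519 = (-32003 + 21876)*(1/12519) = -10127*1/12519 = -779/963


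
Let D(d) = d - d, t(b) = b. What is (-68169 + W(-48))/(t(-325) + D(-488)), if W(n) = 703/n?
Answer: 50351/240 ≈ 209.80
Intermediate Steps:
D(d) = 0
(-68169 + W(-48))/(t(-325) + D(-488)) = (-68169 + 703/(-48))/(-325 + 0) = (-68169 + 703*(-1/48))/(-325) = (-68169 - 703/48)*(-1/325) = -3272815/48*(-1/325) = 50351/240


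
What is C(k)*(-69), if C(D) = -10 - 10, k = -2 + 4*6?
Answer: 1380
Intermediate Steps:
k = 22 (k = -2 + 24 = 22)
C(D) = -20
C(k)*(-69) = -20*(-69) = 1380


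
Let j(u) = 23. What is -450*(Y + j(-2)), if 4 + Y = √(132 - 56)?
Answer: -8550 - 900*√19 ≈ -12473.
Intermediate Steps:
Y = -4 + 2*√19 (Y = -4 + √(132 - 56) = -4 + √76 = -4 + 2*√19 ≈ 4.7178)
-450*(Y + j(-2)) = -450*((-4 + 2*√19) + 23) = -450*(19 + 2*√19) = -8550 - 900*√19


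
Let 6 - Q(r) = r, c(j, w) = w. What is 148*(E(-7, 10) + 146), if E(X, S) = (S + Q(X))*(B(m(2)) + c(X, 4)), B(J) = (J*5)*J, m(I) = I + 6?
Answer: 1124504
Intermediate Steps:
m(I) = 6 + I
B(J) = 5*J**2 (B(J) = (5*J)*J = 5*J**2)
Q(r) = 6 - r
E(X, S) = 1944 - 324*X + 324*S (E(X, S) = (S + (6 - X))*(5*(6 + 2)**2 + 4) = (6 + S - X)*(5*8**2 + 4) = (6 + S - X)*(5*64 + 4) = (6 + S - X)*(320 + 4) = (6 + S - X)*324 = 1944 - 324*X + 324*S)
148*(E(-7, 10) + 146) = 148*((1944 - 324*(-7) + 324*10) + 146) = 148*((1944 + 2268 + 3240) + 146) = 148*(7452 + 146) = 148*7598 = 1124504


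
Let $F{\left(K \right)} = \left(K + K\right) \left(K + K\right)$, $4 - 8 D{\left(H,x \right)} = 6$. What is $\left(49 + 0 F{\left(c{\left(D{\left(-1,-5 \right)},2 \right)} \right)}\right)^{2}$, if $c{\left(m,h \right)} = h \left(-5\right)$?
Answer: $2401$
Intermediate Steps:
$D{\left(H,x \right)} = - \frac{1}{4}$ ($D{\left(H,x \right)} = \frac{1}{2} - \frac{3}{4} = - \frac{1}{4}$)
$c{\left(m,h \right)} = - 5 h$
$F{\left(K \right)} = 4 K^{2}$ ($F{\left(K \right)} = 2 K 2 K = 4 K^{2}$)
$\left(49 + 0 F{\left(c{\left(D{\left(-1,-5 \right)},2 \right)} \right)}\right)^{2} = \left(49 + 0 \cdot 4 \left(\left(-5\right) 2\right)^{2}\right)^{2} = \left(49 + 0 \cdot 4 \left(-10\right)^{2}\right)^{2} = \left(49 + 0 \cdot 4 \cdot 100\right)^{2} = \left(49 + 0 \cdot 400\right)^{2} = \left(49 + 0\right)^{2} = 49^{2} = 2401$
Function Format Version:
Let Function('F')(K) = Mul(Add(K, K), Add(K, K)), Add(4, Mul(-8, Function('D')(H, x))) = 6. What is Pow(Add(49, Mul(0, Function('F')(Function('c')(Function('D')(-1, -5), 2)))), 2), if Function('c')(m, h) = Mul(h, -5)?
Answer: 2401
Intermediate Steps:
Function('D')(H, x) = Rational(-1, 4) (Function('D')(H, x) = Add(Rational(1, 2), Mul(Rational(-1, 8), 6)) = Add(Rational(1, 2), Rational(-3, 4)) = Rational(-1, 4))
Function('c')(m, h) = Mul(-5, h)
Function('F')(K) = Mul(4, Pow(K, 2)) (Function('F')(K) = Mul(Mul(2, K), Mul(2, K)) = Mul(4, Pow(K, 2)))
Pow(Add(49, Mul(0, Function('F')(Function('c')(Function('D')(-1, -5), 2)))), 2) = Pow(Add(49, Mul(0, Mul(4, Pow(Mul(-5, 2), 2)))), 2) = Pow(Add(49, Mul(0, Mul(4, Pow(-10, 2)))), 2) = Pow(Add(49, Mul(0, Mul(4, 100))), 2) = Pow(Add(49, Mul(0, 400)), 2) = Pow(Add(49, 0), 2) = Pow(49, 2) = 2401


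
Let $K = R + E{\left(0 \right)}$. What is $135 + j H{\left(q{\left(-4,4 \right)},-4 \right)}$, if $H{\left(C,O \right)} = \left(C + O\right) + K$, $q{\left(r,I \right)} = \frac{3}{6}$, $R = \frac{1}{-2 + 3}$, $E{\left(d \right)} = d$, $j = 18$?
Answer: $90$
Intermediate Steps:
$R = 1$ ($R = 1^{-1} = 1$)
$q{\left(r,I \right)} = \frac{1}{2}$ ($q{\left(r,I \right)} = 3 \cdot \frac{1}{6} = \frac{1}{2}$)
$K = 1$ ($K = 1 + 0 = 1$)
$H{\left(C,O \right)} = 1 + C + O$ ($H{\left(C,O \right)} = \left(C + O\right) + 1 = 1 + C + O$)
$135 + j H{\left(q{\left(-4,4 \right)},-4 \right)} = 135 + 18 \left(1 + \frac{1}{2} - 4\right) = 135 + 18 \left(- \frac{5}{2}\right) = 135 - 45 = 90$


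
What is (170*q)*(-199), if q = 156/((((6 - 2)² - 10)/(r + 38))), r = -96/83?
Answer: -2689755640/83 ≈ -3.2407e+7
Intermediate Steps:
r = -96/83 (r = -96*1/83 = -96/83 ≈ -1.1566)
q = 79508/83 (q = 156/((((6 - 2)² - 10)/(-96/83 + 38))) = 156/(((4² - 10)/(3058/83))) = 156/(((16 - 10)*(83/3058))) = 156/((6*(83/3058))) = 156/(249/1529) = 156*(1529/249) = 79508/83 ≈ 957.93)
(170*q)*(-199) = (170*(79508/83))*(-199) = (13516360/83)*(-199) = -2689755640/83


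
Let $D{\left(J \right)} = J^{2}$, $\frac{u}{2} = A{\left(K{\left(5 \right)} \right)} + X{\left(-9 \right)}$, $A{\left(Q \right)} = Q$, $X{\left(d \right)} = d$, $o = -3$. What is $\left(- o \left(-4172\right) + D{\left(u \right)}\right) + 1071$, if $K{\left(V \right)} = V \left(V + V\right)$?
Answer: $-4721$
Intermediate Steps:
$K{\left(V \right)} = 2 V^{2}$ ($K{\left(V \right)} = V 2 V = 2 V^{2}$)
$u = 82$ ($u = 2 \left(2 \cdot 5^{2} - 9\right) = 2 \left(2 \cdot 25 - 9\right) = 2 \left(50 - 9\right) = 2 \cdot 41 = 82$)
$\left(- o \left(-4172\right) + D{\left(u \right)}\right) + 1071 = \left(\left(-1\right) \left(-3\right) \left(-4172\right) + 82^{2}\right) + 1071 = \left(3 \left(-4172\right) + 6724\right) + 1071 = \left(-12516 + 6724\right) + 1071 = -5792 + 1071 = -4721$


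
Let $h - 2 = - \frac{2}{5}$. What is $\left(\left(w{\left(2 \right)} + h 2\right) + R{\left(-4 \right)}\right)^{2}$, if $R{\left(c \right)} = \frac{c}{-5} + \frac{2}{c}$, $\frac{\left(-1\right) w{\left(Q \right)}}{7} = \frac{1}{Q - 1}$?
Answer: $\frac{49}{4} \approx 12.25$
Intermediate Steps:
$w{\left(Q \right)} = - \frac{7}{-1 + Q}$ ($w{\left(Q \right)} = - \frac{7}{Q - 1} = - \frac{7}{-1 + Q}$)
$h = \frac{8}{5}$ ($h = 2 - \frac{2}{5} = \frac{8}{5} \approx 1.6$)
$R{\left(c \right)} = \frac{2}{c} - \frac{c}{5}$ ($R{\left(c \right)} = c \left(- \frac{1}{5}\right) + \frac{2}{c} = - \frac{c}{5} + \frac{2}{c} = \frac{2}{c} - \frac{c}{5}$)
$\left(\left(w{\left(2 \right)} + h 2\right) + R{\left(-4 \right)}\right)^{2} = \left(\left(- \frac{7}{-1 + 2} + \frac{8}{5} \cdot 2\right) + \left(\frac{2}{-4} - - \frac{4}{5}\right)\right)^{2} = \left(\left(- \frac{7}{1} + \frac{16}{5}\right) + \left(2 \left(- \frac{1}{4}\right) + \frac{4}{5}\right)\right)^{2} = \left(\left(\left(-7\right) 1 + \frac{16}{5}\right) + \left(- \frac{1}{2} + \frac{4}{5}\right)\right)^{2} = \left(\left(-7 + \frac{16}{5}\right) + \frac{3}{10}\right)^{2} = \left(- \frac{19}{5} + \frac{3}{10}\right)^{2} = \left(- \frac{7}{2}\right)^{2} = \frac{49}{4}$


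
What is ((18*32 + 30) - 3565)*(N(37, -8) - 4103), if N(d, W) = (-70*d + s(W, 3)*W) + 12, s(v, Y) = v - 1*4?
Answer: 19485015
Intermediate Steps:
s(v, Y) = -4 + v (s(v, Y) = v - 4 = -4 + v)
N(d, W) = 12 - 70*d + W*(-4 + W) (N(d, W) = (-70*d + (-4 + W)*W) + 12 = (-70*d + W*(-4 + W)) + 12 = 12 - 70*d + W*(-4 + W))
((18*32 + 30) - 3565)*(N(37, -8) - 4103) = ((18*32 + 30) - 3565)*((12 - 70*37 - 8*(-4 - 8)) - 4103) = ((576 + 30) - 3565)*((12 - 2590 - 8*(-12)) - 4103) = (606 - 3565)*((12 - 2590 + 96) - 4103) = -2959*(-2482 - 4103) = -2959*(-6585) = 19485015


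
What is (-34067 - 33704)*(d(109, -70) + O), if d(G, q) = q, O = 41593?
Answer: -2814055233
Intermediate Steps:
(-34067 - 33704)*(d(109, -70) + O) = (-34067 - 33704)*(-70 + 41593) = -67771*41523 = -2814055233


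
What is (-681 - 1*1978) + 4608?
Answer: 1949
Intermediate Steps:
(-681 - 1*1978) + 4608 = (-681 - 1978) + 4608 = -2659 + 4608 = 1949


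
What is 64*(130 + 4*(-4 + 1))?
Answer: 7552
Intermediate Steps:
64*(130 + 4*(-4 + 1)) = 64*(130 + 4*(-3)) = 64*(130 - 12) = 64*118 = 7552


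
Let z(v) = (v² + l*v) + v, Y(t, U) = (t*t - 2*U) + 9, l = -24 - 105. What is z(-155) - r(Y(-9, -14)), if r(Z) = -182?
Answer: 44047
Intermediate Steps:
l = -129
Y(t, U) = 9 + t² - 2*U (Y(t, U) = (t² - 2*U) + 9 = 9 + t² - 2*U)
z(v) = v² - 128*v (z(v) = (v² - 129*v) + v = v² - 128*v)
z(-155) - r(Y(-9, -14)) = -155*(-128 - 155) - 1*(-182) = -155*(-283) + 182 = 43865 + 182 = 44047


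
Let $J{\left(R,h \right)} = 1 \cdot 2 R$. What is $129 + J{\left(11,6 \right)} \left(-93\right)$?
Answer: $-1917$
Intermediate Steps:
$J{\left(R,h \right)} = 2 R$
$129 + J{\left(11,6 \right)} \left(-93\right) = 129 + 2 \cdot 11 \left(-93\right) = 129 + 22 \left(-93\right) = 129 - 2046 = -1917$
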